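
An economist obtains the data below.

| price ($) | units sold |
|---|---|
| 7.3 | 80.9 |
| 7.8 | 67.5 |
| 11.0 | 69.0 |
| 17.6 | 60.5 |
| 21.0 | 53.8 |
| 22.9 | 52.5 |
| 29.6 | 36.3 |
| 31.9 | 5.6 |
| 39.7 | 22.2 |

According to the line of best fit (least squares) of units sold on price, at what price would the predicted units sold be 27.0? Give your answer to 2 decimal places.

32.62

n = 9, Σx = 188.8, Σy = 448.3, Σxy = 7407.38, Σx² = 4980.16
Sxx = Σx² − (Σx)²/n = 4980.16 − 3960.604444 = 1019.555556
Sxy = Σxy − (Σx)(Σy)/n = 7407.38 − 9404.337778 = -1996.957778
b = Sxy/Sxx = -1996.957778/1019.555556 = -1.958655
a = ȳ − b·x̄ = 49.811111 − (-1.958655)·20.977778 = 90.899344
Set a + b·x = 27.0: x = (27.0 − 90.899344) / (-1.958655) = 32.624091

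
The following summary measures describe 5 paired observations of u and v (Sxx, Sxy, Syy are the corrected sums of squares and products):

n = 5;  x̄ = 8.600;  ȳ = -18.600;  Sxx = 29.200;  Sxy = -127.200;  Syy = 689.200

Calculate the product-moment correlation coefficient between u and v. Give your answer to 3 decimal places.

-0.897

r = Sxy/√(Sxx·Syy) = -127.2/√(20124.64) = -127.2/141.861341 = -0.896650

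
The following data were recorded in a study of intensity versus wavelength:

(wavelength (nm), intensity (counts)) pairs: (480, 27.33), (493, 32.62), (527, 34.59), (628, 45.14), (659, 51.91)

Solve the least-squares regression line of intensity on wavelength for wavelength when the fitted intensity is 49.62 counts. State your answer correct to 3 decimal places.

n = 5, Σx = 2787, Σy = 191.59, Σxy = 109985.6, Σx² = 1579843
Sxx = Σx² − (Σx)²/n = 1579843 − 1553473.8 = 26369.2
Sxy = Σxy − (Σx)(Σy)/n = 109985.6 − 106792.266 = 3193.334
b = Sxy/Sxx = 3193.334/26369.2 = 0.121101
a = ȳ − b·x̄ = 38.318 − 0.121101·557.4 = -29.183645
Set a + b·x = 49.62: x = (49.62 − (-29.183645)) / 0.121101 = 650.727130

650.727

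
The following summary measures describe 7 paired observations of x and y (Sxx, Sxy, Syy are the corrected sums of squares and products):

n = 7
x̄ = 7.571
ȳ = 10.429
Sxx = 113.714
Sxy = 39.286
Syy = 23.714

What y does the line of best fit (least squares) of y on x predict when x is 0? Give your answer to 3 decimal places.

7.813

b = Sxy/Sxx = 39.286/113.714 = 0.345481
a = ȳ − b·x̄ = 10.429 − 0.345481·7.571 = 7.813365
ŷ(0) = a + b·0 = 7.813365 + 0.345481·0 = 7.813365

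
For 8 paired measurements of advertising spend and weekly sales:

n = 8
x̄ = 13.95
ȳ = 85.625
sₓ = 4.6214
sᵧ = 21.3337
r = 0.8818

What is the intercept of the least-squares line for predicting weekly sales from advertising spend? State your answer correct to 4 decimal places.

28.8396

b = r · sᵧ/sₓ = 0.8818 · 21.3337/4.6214 = 4.070640
a = ȳ − b·x̄ = 85.625 − 4.070640·13.95 = 28.839569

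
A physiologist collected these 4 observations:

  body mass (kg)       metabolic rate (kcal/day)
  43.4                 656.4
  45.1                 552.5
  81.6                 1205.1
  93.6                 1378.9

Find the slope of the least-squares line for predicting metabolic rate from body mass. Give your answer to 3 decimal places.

15.753

n = 4, Σx = 263.7, Σy = 3792.9, Σxy = 280806.71, Σx² = 19337.09
Sxx = Σx² − (Σx)²/n = 19337.09 − 17384.4225 = 1952.6675
Sxy = Σxy − (Σx)(Σy)/n = 280806.71 − 250046.9325 = 30759.7775
b = Sxy/Sxx = 30759.7775/1952.6675 = 15.752696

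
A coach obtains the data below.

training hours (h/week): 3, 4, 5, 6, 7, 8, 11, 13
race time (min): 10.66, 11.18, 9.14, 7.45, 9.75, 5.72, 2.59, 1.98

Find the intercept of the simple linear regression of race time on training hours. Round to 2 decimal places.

14.29

n = 8, Σx = 57, Σy = 58.47, Σxy = 335.34, Σx² = 489
Sxx = Σx² − (Σx)²/n = 489 − 406.125 = 82.875
Sxy = Σxy − (Σx)(Σy)/n = 335.34 − 416.59875 = -81.25875
b = Sxy/Sxx = -81.25875/82.875 = -0.980498
a = ȳ − b·x̄ = 7.30875 − (-0.980498)·7.125 = 14.294796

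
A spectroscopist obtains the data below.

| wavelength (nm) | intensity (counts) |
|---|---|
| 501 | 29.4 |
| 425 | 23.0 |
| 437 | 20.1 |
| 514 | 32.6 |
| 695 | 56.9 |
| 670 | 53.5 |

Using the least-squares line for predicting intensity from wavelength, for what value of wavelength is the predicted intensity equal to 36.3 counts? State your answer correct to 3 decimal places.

543.187

n = 6, Σx = 3242, Σy = 215.5, Σxy = 125435, Σx² = 1818716
Sxx = Σx² − (Σx)²/n = 1818716 − 1751760.666667 = 66955.333333
Sxy = Σxy − (Σx)(Σy)/n = 125435 − 116441.833333 = 8993.166667
b = Sxy/Sxx = 8993.166667/66955.333333 = 0.134316
a = ȳ − b·x̄ = 35.916667 − 0.134316·540.333333 = -36.658698
Set a + b·x = 36.3: x = (36.3 − (-36.658698)) / 0.134316 = 543.187301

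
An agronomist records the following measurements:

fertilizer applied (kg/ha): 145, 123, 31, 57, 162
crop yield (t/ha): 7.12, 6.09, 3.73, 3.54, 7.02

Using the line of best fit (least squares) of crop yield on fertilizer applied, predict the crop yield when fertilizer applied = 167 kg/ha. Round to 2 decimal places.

7.40

n = 5, Σx = 518, Σy = 27.5, Σxy = 3236.12, Σx² = 66608
Sxx = Σx² − (Σx)²/n = 66608 − 53664.8 = 12943.2
Sxy = Σxy − (Σx)(Σy)/n = 3236.12 − 2849 = 387.12
b = Sxy/Sxx = 387.12/12943.2 = 0.029909
a = ȳ − b·x̄ = 5.5 − 0.029909·103.6 = 2.401413
ŷ(167) = a + b·167 = 2.401413 + 0.029909·167 = 7.396240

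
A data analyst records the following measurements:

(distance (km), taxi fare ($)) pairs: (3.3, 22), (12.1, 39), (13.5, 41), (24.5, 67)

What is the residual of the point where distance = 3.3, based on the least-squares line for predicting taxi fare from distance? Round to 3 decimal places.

1.158

n = 4, Σx = 53.4, Σy = 169, Σxy = 2739.5, Σx² = 939.8
Sxx = Σx² − (Σx)²/n = 939.8 − 712.89 = 226.91
Sxy = Σxy − (Σx)(Σy)/n = 2739.5 − 2256.15 = 483.35
b = Sxy/Sxx = 483.35/226.91 = 2.130140
a = ȳ − b·x̄ = 42.25 − 2.130140·13.35 = 13.812635
ŷ(3.3) = 13.812635 + 2.130140·3.3 = 20.842096
residual = y − ŷ = 22 − 20.842096 = 1.157904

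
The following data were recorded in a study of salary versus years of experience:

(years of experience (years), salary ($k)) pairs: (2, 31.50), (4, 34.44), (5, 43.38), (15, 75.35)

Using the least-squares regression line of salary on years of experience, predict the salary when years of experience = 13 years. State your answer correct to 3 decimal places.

n = 4, Σx = 26, Σy = 184.67, Σxy = 1547.91, Σx² = 270
Sxx = Σx² − (Σx)²/n = 270 − 169 = 101
Sxy = Σxy − (Σx)(Σy)/n = 1547.91 − 1200.355 = 347.555
b = Sxy/Sxx = 347.555/101 = 3.441139
a = ȳ − b·x̄ = 46.1675 − 3.441139·6.5 = 23.800099
ŷ(13) = a + b·13 = 23.800099 + 3.441139·13 = 68.534901

68.535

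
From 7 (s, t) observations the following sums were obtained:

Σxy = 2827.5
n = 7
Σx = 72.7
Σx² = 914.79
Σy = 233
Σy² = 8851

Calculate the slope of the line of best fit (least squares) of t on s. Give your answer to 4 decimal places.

2.5517

Sxx = Σx² − (Σx)²/n = 914.79 − 755.041429 = 159.748571
Sxy = Σxy − (Σx)(Σy)/n = 2827.5 − 2419.871429 = 407.628571
b = Sxy/Sxx = 407.628571/159.748571 = 2.551688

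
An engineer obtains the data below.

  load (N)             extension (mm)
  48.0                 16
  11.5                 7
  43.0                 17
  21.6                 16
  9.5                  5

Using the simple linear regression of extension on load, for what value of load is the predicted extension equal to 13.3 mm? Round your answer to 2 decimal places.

30.80

n = 5, Σx = 133.6, Σy = 61, Σxy = 1972.6, Σx² = 4842.06
Sxx = Σx² − (Σx)²/n = 4842.06 − 3569.792 = 1272.268
Sxy = Σxy − (Σx)(Σy)/n = 1972.6 − 1629.92 = 342.68
b = Sxy/Sxx = 342.68/1272.268 = 0.269346
a = ȳ − b·x̄ = 12.2 − 0.269346·26.72 = 5.003081
Set a + b·x = 13.3: x = (13.3 − 5.003081) / 0.269346 = 30.803970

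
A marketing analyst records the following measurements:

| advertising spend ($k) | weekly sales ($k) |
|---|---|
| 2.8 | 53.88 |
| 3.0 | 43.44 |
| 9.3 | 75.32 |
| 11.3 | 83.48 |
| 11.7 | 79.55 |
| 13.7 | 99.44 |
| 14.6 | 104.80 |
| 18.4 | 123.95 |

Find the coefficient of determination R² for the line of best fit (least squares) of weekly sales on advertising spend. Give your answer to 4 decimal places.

0.9620

n = 8, Σx = 84.8, Σy = 663.86, Σxy = 8028.807, Σx² = 1107.32, Σy² = 59995.2594
Sxx = Σx² − (Σx)²/n = 1107.32 − 898.88 = 208.44
Sxy = Σxy − (Σx)(Σy)/n = 8028.807 − 7036.916 = 991.891
Syy = Σy² − (Σy)²/n = 59995.2594 − 55088.76245 = 4906.49695
R² = Sxy²/(Sxx·Syy) = (991.891)²/(208.44·4906.49695) = 0.962001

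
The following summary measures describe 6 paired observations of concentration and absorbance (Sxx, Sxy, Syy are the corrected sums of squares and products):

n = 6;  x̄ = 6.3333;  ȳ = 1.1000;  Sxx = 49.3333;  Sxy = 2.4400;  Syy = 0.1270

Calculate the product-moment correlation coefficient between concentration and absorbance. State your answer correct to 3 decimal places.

0.975

r = Sxy/√(Sxx·Syy) = 2.44/√(6.265329) = 2.44/2.503064 = 0.974805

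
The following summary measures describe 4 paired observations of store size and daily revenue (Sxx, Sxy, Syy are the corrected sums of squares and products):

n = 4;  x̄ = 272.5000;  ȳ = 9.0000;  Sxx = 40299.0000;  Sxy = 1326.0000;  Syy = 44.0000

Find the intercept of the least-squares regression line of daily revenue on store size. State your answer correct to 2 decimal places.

0.03

b = Sxy/Sxx = 1326/40299 = 0.032904
a = ȳ − b·x̄ = 9 − 0.032904·272.5 = 0.033648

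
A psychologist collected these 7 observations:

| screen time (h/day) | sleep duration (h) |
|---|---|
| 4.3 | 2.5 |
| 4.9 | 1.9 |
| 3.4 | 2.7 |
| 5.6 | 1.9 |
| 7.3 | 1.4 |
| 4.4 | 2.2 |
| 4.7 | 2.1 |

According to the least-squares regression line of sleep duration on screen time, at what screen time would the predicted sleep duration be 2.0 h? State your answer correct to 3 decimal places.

n = 7, Σx = 34.6, Σy = 14.7, Σxy = 69.65, Σx² = 180.16
Sxx = Σx² − (Σx)²/n = 180.16 − 171.022857 = 9.137143
Sxy = Σxy − (Σx)(Σy)/n = 69.65 − 72.66 = -3.01
b = Sxy/Sxx = -3.01/9.137143 = -0.329425
a = ȳ − b·x̄ = 2.1 − (-0.329425)·4.942857 = 3.728299
Set a + b·x = 2.0: x = (2.0 − 3.728299) / (-0.329425) = 5.246417

5.246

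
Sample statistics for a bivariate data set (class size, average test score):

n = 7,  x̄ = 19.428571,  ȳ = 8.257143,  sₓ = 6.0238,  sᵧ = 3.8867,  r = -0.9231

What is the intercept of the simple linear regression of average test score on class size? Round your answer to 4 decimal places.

19.8289

b = r · sᵧ/sₓ = -0.9231 · 3.8867/6.0238 = -0.595606
a = ȳ − b·x̄ = 8.257143 − (-0.595606)·19.428571 = 19.828921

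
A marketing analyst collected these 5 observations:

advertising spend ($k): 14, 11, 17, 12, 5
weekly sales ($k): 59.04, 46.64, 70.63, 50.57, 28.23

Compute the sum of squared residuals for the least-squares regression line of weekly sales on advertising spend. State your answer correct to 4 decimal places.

n = 5, Σx = 59, Σy = 255.11, Σxy = 3288.3, Σx² = 775, Σy² = 14003.8659
Sxx = Σx² − (Σx)²/n = 775 − 696.2 = 78.8
Sxy = Σxy − (Σx)(Σy)/n = 3288.3 − 3010.298 = 278.002
Syy = Σy² − (Σy)²/n = 14003.8659 − 13016.22242 = 987.64348
b = Sxy/Sxx = 278.002/78.8 = 3.527944
SSE = Syy − b·Sxy = 987.64348 − 3.527944·278.002 = 6.867947

6.8679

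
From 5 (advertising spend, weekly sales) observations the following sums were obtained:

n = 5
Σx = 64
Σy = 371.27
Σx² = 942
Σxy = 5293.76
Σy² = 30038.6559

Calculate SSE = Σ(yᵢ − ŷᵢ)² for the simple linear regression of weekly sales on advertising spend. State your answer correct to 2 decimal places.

Sxx = Σx² − (Σx)²/n = 942 − 819.2 = 122.8
Sxy = Σxy − (Σx)(Σy)/n = 5293.76 − 4752.256 = 541.504
Syy = Σy² − (Σy)²/n = 30038.6559 − 27568.28258 = 2470.37332
b = Sxy/Sxx = 541.504/122.8 = 4.409642
SSE = Syy − b·Sxy = 2470.37332 − 4.409642·541.504 = 82.534704

82.53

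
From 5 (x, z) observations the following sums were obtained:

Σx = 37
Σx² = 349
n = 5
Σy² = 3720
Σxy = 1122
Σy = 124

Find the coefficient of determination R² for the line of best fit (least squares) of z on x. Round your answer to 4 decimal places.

0.8616

Sxx = Σx² − (Σx)²/n = 349 − 273.8 = 75.2
Sxy = Σxy − (Σx)(Σy)/n = 1122 − 917.6 = 204.4
Syy = Σy² − (Σy)²/n = 3720 − 3075.2 = 644.8
R² = Sxy²/(Sxx·Syy) = (204.4)²/(75.2·644.8) = 0.861626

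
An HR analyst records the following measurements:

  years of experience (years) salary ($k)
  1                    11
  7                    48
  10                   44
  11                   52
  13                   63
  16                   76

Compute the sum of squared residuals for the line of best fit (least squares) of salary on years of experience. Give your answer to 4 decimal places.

n = 6, Σx = 58, Σy = 294, Σxy = 3394, Σx² = 696, Σy² = 16810
Sxx = Σx² − (Σx)²/n = 696 − 560.666667 = 135.333333
Sxy = Σxy − (Σx)(Σy)/n = 3394 − 2842 = 552
Syy = Σy² − (Σy)²/n = 16810 − 14406 = 2404
b = Sxy/Sxx = 552/135.333333 = 4.078818
SSE = Syy − b·Sxy = 2404 − 4.078818·552 = 152.492611

152.4926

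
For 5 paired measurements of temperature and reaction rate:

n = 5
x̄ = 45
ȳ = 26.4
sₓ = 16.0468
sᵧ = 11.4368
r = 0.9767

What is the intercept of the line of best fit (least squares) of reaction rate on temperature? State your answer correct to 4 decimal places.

b = r · sᵧ/sₓ = 0.9767 · 11.4368/16.0468 = 0.696109
a = ȳ − b·x̄ = 26.4 − 0.696109·45 = -4.924907

-4.9249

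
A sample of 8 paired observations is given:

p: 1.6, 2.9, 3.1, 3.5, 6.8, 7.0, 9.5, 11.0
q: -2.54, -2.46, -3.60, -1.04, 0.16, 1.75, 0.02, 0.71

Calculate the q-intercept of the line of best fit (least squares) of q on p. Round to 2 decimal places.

n = 8, Σx = 45.4, Σy = -7, Σxy = -4.66, Σx² = 339.32
Sxx = Σx² − (Σx)²/n = 339.32 − 257.645 = 81.675
Sxy = Σxy − (Σx)(Σy)/n = -4.66 − (-39.725) = 35.065
b = Sxy/Sxx = 35.065/81.675 = 0.429324
a = ȳ − b·x̄ = -0.875 − 0.429324·5.675 = -3.311411

-3.31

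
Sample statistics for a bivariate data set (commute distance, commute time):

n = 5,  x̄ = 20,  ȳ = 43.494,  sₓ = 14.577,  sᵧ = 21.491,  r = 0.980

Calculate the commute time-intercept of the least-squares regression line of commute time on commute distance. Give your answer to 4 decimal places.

b = r · sᵧ/sₓ = 0.98 · 21.491/14.577 = 1.444823
a = ȳ − b·x̄ = 43.494 − 1.444823·20 = 14.597547

14.5975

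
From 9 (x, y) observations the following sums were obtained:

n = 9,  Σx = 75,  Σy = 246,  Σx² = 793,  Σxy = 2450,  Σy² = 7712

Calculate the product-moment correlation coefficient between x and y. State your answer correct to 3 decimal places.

0.982

Sxx = Σx² − (Σx)²/n = 793 − 625 = 168
Sxy = Σxy − (Σx)(Σy)/n = 2450 − 2050 = 400
Syy = Σy² − (Σy)²/n = 7712 − 6724 = 988
r = Sxy/√(Sxx·Syy) = 400/√(165984) = 400/407.411340 = 0.981809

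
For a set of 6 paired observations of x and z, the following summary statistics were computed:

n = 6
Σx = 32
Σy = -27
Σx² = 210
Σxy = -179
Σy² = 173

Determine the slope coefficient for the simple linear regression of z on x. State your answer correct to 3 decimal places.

-0.890

Sxx = Σx² − (Σx)²/n = 210 − 170.666667 = 39.333333
Sxy = Σxy − (Σx)(Σy)/n = -179 − (-144) = -35
b = Sxy/Sxx = -35/39.333333 = -0.889831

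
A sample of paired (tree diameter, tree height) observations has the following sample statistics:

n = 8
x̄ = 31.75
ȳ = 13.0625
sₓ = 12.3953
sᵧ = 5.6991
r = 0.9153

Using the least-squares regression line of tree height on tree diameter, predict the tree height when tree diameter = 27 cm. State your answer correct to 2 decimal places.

11.06

b = r · sᵧ/sₓ = 0.9153 · 5.6991/12.3953 = 0.420836
a = ȳ − b·x̄ = 13.0625 − 0.420836·31.75 = -0.299037
ŷ(27) = a + b·27 = -0.299037 + 0.420836·27 = 11.063530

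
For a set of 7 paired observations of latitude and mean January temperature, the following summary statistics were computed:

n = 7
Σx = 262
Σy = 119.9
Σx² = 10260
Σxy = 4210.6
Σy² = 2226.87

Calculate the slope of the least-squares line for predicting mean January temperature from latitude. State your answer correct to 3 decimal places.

-0.611

Sxx = Σx² − (Σx)²/n = 10260 − 9806.285714 = 453.714286
Sxy = Σxy − (Σx)(Σy)/n = 4210.6 − 4487.685714 = -277.085714
b = Sxy/Sxx = -277.085714/453.714286 = -0.610705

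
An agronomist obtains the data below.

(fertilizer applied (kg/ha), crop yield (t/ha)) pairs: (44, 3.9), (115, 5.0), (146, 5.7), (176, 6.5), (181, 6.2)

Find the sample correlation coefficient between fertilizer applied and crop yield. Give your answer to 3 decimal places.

0.988

n = 5, Σx = 662, Σy = 27.3, Σxy = 3845, Σx² = 100214, Σy² = 153.39
Sxx = Σx² − (Σx)²/n = 100214 − 87648.8 = 12565.2
Sxy = Σxy − (Σx)(Σy)/n = 3845 − 3614.52 = 230.48
Syy = Σy² − (Σy)²/n = 153.39 − 149.058 = 4.332
r = Sxy/√(Sxx·Syy) = 230.48/√(54432.4464) = 230.48/233.307622 = 0.987880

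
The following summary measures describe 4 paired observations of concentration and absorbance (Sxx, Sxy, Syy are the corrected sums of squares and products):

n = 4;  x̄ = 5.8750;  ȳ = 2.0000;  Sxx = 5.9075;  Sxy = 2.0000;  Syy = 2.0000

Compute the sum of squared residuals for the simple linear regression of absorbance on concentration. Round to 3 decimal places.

1.323

b = Sxy/Sxx = 2/5.9075 = 0.338553
SSE = Syy − b·Sxy = 2 − 0.338553·2 = 1.322895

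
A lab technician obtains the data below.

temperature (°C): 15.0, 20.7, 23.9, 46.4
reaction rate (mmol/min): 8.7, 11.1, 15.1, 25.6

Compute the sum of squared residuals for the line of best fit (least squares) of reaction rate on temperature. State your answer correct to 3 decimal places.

2.816

n = 4, Σx = 106, Σy = 60.5, Σxy = 1909, Σx² = 3377.66, Σy² = 1082.27
Sxx = Σx² − (Σx)²/n = 3377.66 − 2809 = 568.66
Sxy = Σxy − (Σx)(Σy)/n = 1909 − 1603.25 = 305.75
Syy = Σy² − (Σy)²/n = 1082.27 − 915.0625 = 167.2075
b = Sxy/Sxx = 305.75/568.66 = 0.537667
SSE = Syy − b·Sxy = 167.2075 − 0.537667·305.75 = 2.815662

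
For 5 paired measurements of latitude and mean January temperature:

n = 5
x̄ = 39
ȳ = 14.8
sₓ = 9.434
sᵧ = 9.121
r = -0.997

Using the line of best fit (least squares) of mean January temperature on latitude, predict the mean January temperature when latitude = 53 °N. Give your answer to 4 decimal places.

1.3051

b = r · sᵧ/sₓ = -0.997 · 9.121/9.434 = -0.963922
a = ȳ − b·x̄ = 14.8 − (-0.963922)·39 = 52.392945
ŷ(53) = a + b·53 = 52.392945 + (-0.963922)·53 = 1.305097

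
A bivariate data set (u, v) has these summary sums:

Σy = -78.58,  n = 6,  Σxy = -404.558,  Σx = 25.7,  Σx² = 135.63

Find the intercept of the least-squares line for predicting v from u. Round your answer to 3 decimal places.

Sxx = Σx² − (Σx)²/n = 135.63 − 110.081667 = 25.548333
Sxy = Σxy − (Σx)(Σy)/n = -404.558 − (-336.584333) = -67.973667
b = Sxy/Sxx = -67.973667/25.548333 = -2.660591
a = ȳ − b·x̄ = -13.096667 − (-2.660591)·4.283333 = -1.700468

-1.700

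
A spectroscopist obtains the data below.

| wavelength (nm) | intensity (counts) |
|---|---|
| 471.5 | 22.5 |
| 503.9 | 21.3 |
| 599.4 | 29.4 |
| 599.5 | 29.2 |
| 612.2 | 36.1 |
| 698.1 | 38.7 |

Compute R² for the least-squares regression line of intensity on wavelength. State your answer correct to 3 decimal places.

n = 6, Σx = 3484.6, Σy = 177.2, Σxy = 105586.47, Σx² = 2057040.52, Σy² = 5477.84
Sxx = Σx² − (Σx)²/n = 2057040.52 − 2023739.526667 = 33300.993333
Sxy = Σxy − (Σx)(Σy)/n = 105586.47 − 102911.853333 = 2674.616667
Syy = Σy² − (Σy)²/n = 5477.84 − 5233.306667 = 244.533333
R² = Sxy²/(Sxx·Syy) = (2674.616667)²/(33300.993333·244.533333) = 0.878472

0.878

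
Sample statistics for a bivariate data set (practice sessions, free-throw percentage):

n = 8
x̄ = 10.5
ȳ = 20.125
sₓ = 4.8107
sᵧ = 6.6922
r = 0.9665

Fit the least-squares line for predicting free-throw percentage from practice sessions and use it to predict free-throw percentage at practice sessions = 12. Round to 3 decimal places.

b = r · sᵧ/sₓ = 0.9665 · 6.6922/4.8107 = 1.344505
a = ȳ − b·x̄ = 20.125 − 1.344505·10.5 = 6.007695
ŷ(12) = a + b·12 = 6.007695 + 1.344505·12 = 22.141758

22.142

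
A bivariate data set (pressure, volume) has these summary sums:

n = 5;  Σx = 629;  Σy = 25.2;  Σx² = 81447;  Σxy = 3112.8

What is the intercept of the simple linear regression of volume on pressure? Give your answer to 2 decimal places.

8.15

Sxx = Σx² − (Σx)²/n = 81447 − 79128.2 = 2318.8
Sxy = Σxy − (Σx)(Σy)/n = 3112.8 − 3170.16 = -57.36
b = Sxy/Sxx = -57.36/2318.8 = -0.024737
a = ȳ − b·x̄ = 5.04 − (-0.024737)·125.8 = 8.151906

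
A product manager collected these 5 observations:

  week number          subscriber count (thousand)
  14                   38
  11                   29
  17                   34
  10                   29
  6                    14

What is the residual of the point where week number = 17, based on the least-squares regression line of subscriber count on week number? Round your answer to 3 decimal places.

-5.147

n = 5, Σx = 58, Σy = 144, Σxy = 1803, Σx² = 742
Sxx = Σx² − (Σx)²/n = 742 − 672.8 = 69.2
Sxy = Σxy − (Σx)(Σy)/n = 1803 − 1670.4 = 132.6
b = Sxy/Sxx = 132.6/69.2 = 1.916185
a = ȳ − b·x̄ = 28.8 − 1.916185·11.6 = 6.572254
ŷ(17) = 6.572254 + 1.916185·17 = 39.147399
residual = y − ŷ = 34 − 39.147399 = -5.147399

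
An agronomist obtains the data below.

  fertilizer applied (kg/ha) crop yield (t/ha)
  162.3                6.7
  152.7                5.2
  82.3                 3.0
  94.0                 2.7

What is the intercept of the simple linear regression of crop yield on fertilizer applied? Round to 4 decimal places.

-1.0985

n = 4, Σx = 491.3, Σy = 17.6, Σxy = 2382.15, Σx² = 65267.87
Sxx = Σx² − (Σx)²/n = 65267.87 − 60343.9225 = 4923.9475
Sxy = Σxy − (Σx)(Σy)/n = 2382.15 − 2161.72 = 220.43
b = Sxy/Sxx = 220.43/4923.9475 = 0.044767
a = ȳ − b·x̄ = 4.4 − 0.044767·122.825 = -1.098498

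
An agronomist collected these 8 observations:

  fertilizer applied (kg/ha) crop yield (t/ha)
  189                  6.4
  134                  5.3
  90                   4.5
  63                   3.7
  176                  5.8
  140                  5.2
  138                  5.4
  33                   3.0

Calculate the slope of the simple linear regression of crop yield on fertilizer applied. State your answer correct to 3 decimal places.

0.020

n = 8, Σx = 963, Σy = 39.3, Σxy = 5150.9, Σx² = 136455
Sxx = Σx² − (Σx)²/n = 136455 − 115921.125 = 20533.875
Sxy = Σxy − (Σx)(Σy)/n = 5150.9 − 4730.7375 = 420.1625
b = Sxy/Sxx = 420.1625/20533.875 = 0.020462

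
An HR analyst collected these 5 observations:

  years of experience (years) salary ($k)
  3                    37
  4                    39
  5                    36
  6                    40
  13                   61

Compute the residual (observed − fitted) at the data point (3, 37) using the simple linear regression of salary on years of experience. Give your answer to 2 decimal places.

2.52

n = 5, Σx = 31, Σy = 213, Σxy = 1480, Σx² = 255
Sxx = Σx² − (Σx)²/n = 255 − 192.2 = 62.8
Sxy = Σxy − (Σx)(Σy)/n = 1480 − 1320.6 = 159.4
b = Sxy/Sxx = 159.4/62.8 = 2.538217
a = ȳ − b·x̄ = 42.6 − 2.538217·6.2 = 26.863057
ŷ(3) = 26.863057 + 2.538217·3 = 34.477707
residual = y − ŷ = 37 − 34.477707 = 2.522293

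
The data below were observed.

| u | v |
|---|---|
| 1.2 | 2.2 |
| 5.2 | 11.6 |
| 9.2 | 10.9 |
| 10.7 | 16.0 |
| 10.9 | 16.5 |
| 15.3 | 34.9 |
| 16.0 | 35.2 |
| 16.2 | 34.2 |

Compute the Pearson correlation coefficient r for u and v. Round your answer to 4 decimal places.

0.9437

n = 8, Σx = 84.7, Σy = 161.5, Σxy = 2165.5, Σx² = 1098.95, Σy² = 4413.15
Sxx = Σx² − (Σx)²/n = 1098.95 − 896.76125 = 202.18875
Sxy = Σxy − (Σx)(Σy)/n = 2165.5 − 1709.88125 = 455.61875
Syy = Σy² − (Σy)²/n = 4413.15 − 3260.28125 = 1152.86875
r = Sxy/√(Sxx·Syy) = 455.61875/√(233097.091477) = 455.61875/482.801296 = 0.943698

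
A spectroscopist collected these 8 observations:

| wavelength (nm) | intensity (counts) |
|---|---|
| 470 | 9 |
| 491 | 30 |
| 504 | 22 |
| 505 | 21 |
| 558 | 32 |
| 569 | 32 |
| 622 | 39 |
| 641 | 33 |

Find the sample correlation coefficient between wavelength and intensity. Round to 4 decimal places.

0.7982

n = 8, Σx = 4360, Σy = 218, Σxy = 122128, Σx² = 2403912, Σy² = 6564
Sxx = Σx² − (Σx)²/n = 2403912 − 2376200 = 27712
Sxy = Σxy − (Σx)(Σy)/n = 122128 − 118810 = 3318
Syy = Σy² − (Σy)²/n = 6564 − 5940.5 = 623.5
r = Sxy/√(Sxx·Syy) = 3318/√(17278432) = 3318/4156.733333 = 0.798223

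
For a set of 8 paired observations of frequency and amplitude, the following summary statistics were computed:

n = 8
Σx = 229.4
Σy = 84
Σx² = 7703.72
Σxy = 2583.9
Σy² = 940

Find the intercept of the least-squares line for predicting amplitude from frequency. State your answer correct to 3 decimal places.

Sxx = Σx² − (Σx)²/n = 7703.72 − 6578.045 = 1125.675
Sxy = Σxy − (Σx)(Σy)/n = 2583.9 − 2408.7 = 175.2
b = Sxy/Sxx = 175.2/1125.675 = 0.155640
a = ȳ − b·x̄ = 10.5 − 0.155640·28.675 = 6.037024

6.037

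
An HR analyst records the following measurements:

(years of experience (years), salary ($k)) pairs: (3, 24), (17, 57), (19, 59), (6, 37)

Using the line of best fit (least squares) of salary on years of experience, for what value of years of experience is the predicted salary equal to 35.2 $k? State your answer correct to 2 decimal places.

6.90

n = 4, Σx = 45, Σy = 177, Σxy = 2384, Σx² = 695
Sxx = Σx² − (Σx)²/n = 695 − 506.25 = 188.75
Sxy = Σxy − (Σx)(Σy)/n = 2384 − 1991.25 = 392.75
b = Sxy/Sxx = 392.75/188.75 = 2.080795
a = ȳ − b·x̄ = 44.25 − 2.080795·11.25 = 20.841060
Set a + b·x = 35.2: x = (35.2 − 20.841060) / 2.080795 = 6.900700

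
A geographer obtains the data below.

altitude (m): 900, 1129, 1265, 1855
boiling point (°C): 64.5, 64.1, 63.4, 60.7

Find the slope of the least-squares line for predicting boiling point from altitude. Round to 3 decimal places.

-0.004

n = 4, Σx = 5149, Σy = 252.7, Σxy = 323218.4, Σx² = 7125891
Sxx = Σx² − (Σx)²/n = 7125891 − 6628050.25 = 497840.75
Sxy = Σxy − (Σx)(Σy)/n = 323218.4 − 325288.075 = -2069.675
b = Sxy/Sxx = -2069.675/497840.75 = -0.004157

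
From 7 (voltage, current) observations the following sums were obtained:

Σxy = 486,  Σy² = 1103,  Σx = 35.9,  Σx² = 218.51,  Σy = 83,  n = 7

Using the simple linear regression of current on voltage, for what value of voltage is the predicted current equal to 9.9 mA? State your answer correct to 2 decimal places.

Sxx = Σx² − (Σx)²/n = 218.51 − 184.115714 = 34.394286
Sxy = Σxy − (Σx)(Σy)/n = 486 − 425.671429 = 60.328571
b = Sxy/Sxx = 60.328571/34.394286 = 1.754029
a = ȳ − b·x̄ = 11.857143 − 1.754029·5.128571 = 2.861480
Set a + b·x = 9.9: x = (9.9 − 2.861480) / 1.754029 = 4.012773

4.01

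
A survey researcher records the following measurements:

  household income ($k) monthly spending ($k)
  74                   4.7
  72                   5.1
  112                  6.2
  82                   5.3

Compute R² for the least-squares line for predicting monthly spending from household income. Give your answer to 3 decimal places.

n = 4, Σx = 340, Σy = 21.3, Σxy = 1844, Σx² = 29928, Σy² = 114.63
Sxx = Σx² − (Σx)²/n = 29928 − 28900 = 1028
Sxy = Σxy − (Σx)(Σy)/n = 1844 − 1810.5 = 33.5
Syy = Σy² − (Σy)²/n = 114.63 − 113.4225 = 1.2075
R² = Sxy²/(Sxx·Syy) = (33.5)²/(1028·1.2075) = 0.904085

0.904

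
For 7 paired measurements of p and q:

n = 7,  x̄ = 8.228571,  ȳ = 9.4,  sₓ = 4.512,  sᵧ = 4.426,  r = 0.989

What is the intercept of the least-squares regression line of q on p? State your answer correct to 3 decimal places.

1.417

b = r · sᵧ/sₓ = 0.989 · 4.426/4.512 = 0.970149
a = ȳ − b·x̄ = 9.4 − 0.970149·8.228571 = 1.417057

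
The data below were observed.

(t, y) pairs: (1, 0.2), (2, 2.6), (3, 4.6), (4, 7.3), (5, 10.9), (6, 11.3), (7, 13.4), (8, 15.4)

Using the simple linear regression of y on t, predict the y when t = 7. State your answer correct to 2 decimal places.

13.69

n = 8, Σx = 36, Σy = 65.7, Σxy = 387.7, Σx² = 204
Sxx = Σx² − (Σx)²/n = 204 − 162 = 42
Sxy = Σxy − (Σx)(Σy)/n = 387.7 − 295.65 = 92.05
b = Sxy/Sxx = 92.05/42 = 2.191667
a = ȳ − b·x̄ = 8.2125 − 2.191667·4.5 = -1.65
ŷ(7) = a + b·7 = -1.65 + 2.191667·7 = 13.691667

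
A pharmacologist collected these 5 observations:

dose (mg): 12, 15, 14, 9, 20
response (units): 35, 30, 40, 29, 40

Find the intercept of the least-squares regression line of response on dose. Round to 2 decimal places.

n = 5, Σx = 70, Σy = 174, Σxy = 2491, Σx² = 1046
Sxx = Σx² − (Σx)²/n = 1046 − 980 = 66
Sxy = Σxy − (Σx)(Σy)/n = 2491 − 2436 = 55
b = Sxy/Sxx = 55/66 = 0.833333
a = ȳ − b·x̄ = 34.8 − 0.833333·14 = 23.133333

23.13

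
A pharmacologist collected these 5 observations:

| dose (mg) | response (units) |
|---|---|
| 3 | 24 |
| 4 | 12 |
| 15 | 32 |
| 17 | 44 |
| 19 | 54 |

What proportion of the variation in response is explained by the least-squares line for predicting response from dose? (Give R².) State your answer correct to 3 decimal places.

n = 5, Σx = 58, Σy = 166, Σxy = 2374, Σx² = 900, Σy² = 6596
Sxx = Σx² − (Σx)²/n = 900 − 672.8 = 227.2
Sxy = Σxy − (Σx)(Σy)/n = 2374 − 1925.6 = 448.4
Syy = Σy² − (Σy)²/n = 6596 − 5511.2 = 1084.8
R² = Sxy²/(Sxx·Syy) = (448.4)²/(227.2·1084.8) = 0.815780

0.816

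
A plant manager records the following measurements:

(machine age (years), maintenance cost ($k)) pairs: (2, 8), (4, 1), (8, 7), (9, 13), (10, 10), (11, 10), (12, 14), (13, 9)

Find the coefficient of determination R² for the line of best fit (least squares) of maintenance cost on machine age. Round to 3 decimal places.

0.386

n = 8, Σx = 69, Σy = 72, Σxy = 688, Σx² = 699, Σy² = 760
Sxx = Σx² − (Σx)²/n = 699 − 595.125 = 103.875
Sxy = Σxy − (Σx)(Σy)/n = 688 − 621 = 67
Syy = Σy² − (Σy)²/n = 760 − 648 = 112
R² = Sxy²/(Sxx·Syy) = (67)²/(103.875·112) = 0.385852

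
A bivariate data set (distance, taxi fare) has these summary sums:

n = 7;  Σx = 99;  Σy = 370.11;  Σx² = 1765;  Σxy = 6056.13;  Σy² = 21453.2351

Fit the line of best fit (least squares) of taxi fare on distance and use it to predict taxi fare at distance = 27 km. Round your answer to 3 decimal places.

Sxx = Σx² − (Σx)²/n = 1765 − 1400.142857 = 364.857143
Sxy = Σxy − (Σx)(Σy)/n = 6056.13 − 5234.412857 = 821.717143
b = Sxy/Sxx = 821.717143/364.857143 = 2.252161
a = ȳ − b·x̄ = 52.872857 − 2.252161·14.142857 = 21.020861
ŷ(27) = a + b·27 = 21.020861 + 2.252161·27 = 81.829217

81.829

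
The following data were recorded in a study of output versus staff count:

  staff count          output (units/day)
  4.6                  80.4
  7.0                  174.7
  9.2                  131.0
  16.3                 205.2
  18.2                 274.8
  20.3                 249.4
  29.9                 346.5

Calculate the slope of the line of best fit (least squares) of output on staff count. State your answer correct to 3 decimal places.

9.690

n = 7, Σx = 105.5, Σy = 1462, Σxy = 26567.23, Σx² = 2057.83
Sxx = Σx² − (Σx)²/n = 2057.83 − 1590.035714 = 467.794286
Sxy = Σxy − (Σx)(Σy)/n = 26567.23 − 22034.428571 = 4532.801429
b = Sxy/Sxx = 4532.801429/467.794286 = 9.689732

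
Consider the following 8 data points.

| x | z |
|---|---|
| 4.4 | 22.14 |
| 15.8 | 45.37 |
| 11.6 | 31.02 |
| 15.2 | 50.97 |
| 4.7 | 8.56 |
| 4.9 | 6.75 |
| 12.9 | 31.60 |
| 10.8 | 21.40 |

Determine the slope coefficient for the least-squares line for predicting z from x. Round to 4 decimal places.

3.0090

n = 8, Σx = 80.3, Σy = 217.81, Σxy = 2660.905, Σx² = 963.75
Sxx = Σx² − (Σx)²/n = 963.75 − 806.01125 = 157.73875
Sxy = Σxy − (Σx)(Σy)/n = 2660.905 − 2186.267875 = 474.637125
b = Sxy/Sxx = 474.637125/157.73875 = 3.009008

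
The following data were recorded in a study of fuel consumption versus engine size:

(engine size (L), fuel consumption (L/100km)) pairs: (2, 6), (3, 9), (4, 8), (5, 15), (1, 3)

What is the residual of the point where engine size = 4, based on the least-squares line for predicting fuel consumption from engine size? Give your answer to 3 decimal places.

-2.800

n = 5, Σx = 15, Σy = 41, Σxy = 149, Σx² = 55
Sxx = Σx² − (Σx)²/n = 55 − 45 = 10
Sxy = Σxy − (Σx)(Σy)/n = 149 − 123 = 26
b = Sxy/Sxx = 26/10 = 2.6
a = ȳ − b·x̄ = 8.2 − 2.6·3 = 0.4
ŷ(4) = 0.4 + 2.6·4 = 10.8
residual = y − ŷ = 8 − 10.8 = -2.8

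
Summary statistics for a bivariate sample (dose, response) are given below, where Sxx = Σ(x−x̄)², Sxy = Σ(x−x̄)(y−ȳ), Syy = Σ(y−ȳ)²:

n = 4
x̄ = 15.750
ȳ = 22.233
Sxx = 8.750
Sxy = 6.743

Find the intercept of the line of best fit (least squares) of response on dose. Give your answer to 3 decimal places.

10.096

b = Sxy/Sxx = 6.743/8.75 = 0.770629
a = ȳ − b·x̄ = 22.233 − 0.770629·15.75 = 10.0956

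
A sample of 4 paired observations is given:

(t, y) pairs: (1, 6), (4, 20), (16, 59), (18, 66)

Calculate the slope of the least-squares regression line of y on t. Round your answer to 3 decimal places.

3.441

n = 4, Σx = 39, Σy = 151, Σxy = 2218, Σx² = 597
Sxx = Σx² − (Σx)²/n = 597 − 380.25 = 216.75
Sxy = Σxy − (Σx)(Σy)/n = 2218 − 1472.25 = 745.75
b = Sxy/Sxx = 745.75/216.75 = 3.440600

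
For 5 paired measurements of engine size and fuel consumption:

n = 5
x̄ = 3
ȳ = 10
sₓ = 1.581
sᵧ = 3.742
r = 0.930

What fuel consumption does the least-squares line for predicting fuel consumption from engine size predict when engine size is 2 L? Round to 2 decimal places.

b = r · sᵧ/sₓ = 0.93 · 3.742/1.581 = 2.201176
a = ȳ − b·x̄ = 10 − 2.201176·3 = 3.396471
ŷ(2) = a + b·2 = 3.396471 + 2.201176·2 = 7.798824

7.80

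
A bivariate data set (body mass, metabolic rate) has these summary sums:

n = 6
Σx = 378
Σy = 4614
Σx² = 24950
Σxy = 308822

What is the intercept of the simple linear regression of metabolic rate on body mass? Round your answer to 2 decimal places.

Sxx = Σx² − (Σx)²/n = 24950 − 23814 = 1136
Sxy = Σxy − (Σx)(Σy)/n = 308822 − 290682 = 18140
b = Sxy/Sxx = 18140/1136 = 15.968310
a = ȳ − b·x̄ = 769 − 15.968310·63 = -237.003521

-237.00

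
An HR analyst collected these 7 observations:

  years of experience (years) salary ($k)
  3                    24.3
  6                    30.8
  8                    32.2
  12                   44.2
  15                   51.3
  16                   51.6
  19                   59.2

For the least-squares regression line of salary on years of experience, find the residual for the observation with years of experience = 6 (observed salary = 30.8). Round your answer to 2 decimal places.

n = 7, Σx = 79, Σy = 293.6, Σxy = 3765.6, Σx² = 1095
Sxx = Σx² − (Σx)²/n = 1095 − 891.571429 = 203.428571
Sxy = Σxy − (Σx)(Σy)/n = 3765.6 − 3313.485714 = 452.114286
b = Sxy/Sxx = 452.114286/203.428571 = 2.222472
a = ȳ − b·x̄ = 41.942857 − 2.222472·11.285714 = 16.860674
ŷ(6) = 16.860674 + 2.222472·6 = 30.195506
residual = y − ŷ = 30.8 − 30.195506 = 0.604494

0.60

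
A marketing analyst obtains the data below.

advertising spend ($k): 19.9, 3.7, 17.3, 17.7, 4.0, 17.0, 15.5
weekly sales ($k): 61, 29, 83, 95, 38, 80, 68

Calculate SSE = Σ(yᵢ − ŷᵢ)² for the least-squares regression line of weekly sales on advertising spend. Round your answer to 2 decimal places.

n = 7, Σx = 95.1, Σy = 454, Σxy = 7004.6, Σx² = 1567.53, Σy² = 32944
Sxx = Σx² − (Σx)²/n = 1567.53 − 1292.001429 = 275.528571
Sxy = Σxy − (Σx)(Σy)/n = 7004.6 − 6167.914286 = 836.685714
Syy = Σy² − (Σy)²/n = 32944 − 29445.142857 = 3498.857143
b = Sxy/Sxx = 836.685714/275.528571 = 3.036657
SSE = Syy − b·Sxy = 3498.857143 − 3.036657·836.685714 = 958.129766

958.13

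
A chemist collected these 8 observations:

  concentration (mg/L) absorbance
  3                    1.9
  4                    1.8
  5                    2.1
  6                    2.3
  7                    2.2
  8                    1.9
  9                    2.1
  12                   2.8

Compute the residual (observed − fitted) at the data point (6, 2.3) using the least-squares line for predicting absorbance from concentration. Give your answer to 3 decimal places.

n = 8, Σx = 54, Σy = 17.1, Σxy = 120.3, Σx² = 424
Sxx = Σx² − (Σx)²/n = 424 − 364.5 = 59.5
Sxy = Σxy − (Σx)(Σy)/n = 120.3 − 115.425 = 4.875
b = Sxy/Sxx = 4.875/59.5 = 0.081933
a = ȳ − b·x̄ = 2.1375 − 0.081933·6.75 = 1.584454
ŷ(6) = 1.584454 + 0.081933·6 = 2.076050
residual = y − ŷ = 2.3 − 2.076050 = 0.223950

0.224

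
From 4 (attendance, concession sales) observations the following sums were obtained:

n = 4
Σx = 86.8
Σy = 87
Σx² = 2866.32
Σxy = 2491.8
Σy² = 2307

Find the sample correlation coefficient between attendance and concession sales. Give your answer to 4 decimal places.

0.9459

Sxx = Σx² − (Σx)²/n = 2866.32 − 1883.56 = 982.76
Sxy = Σxy − (Σx)(Σy)/n = 2491.8 − 1887.9 = 603.9
Syy = Σy² − (Σy)²/n = 2307 − 1892.25 = 414.75
r = Sxy/√(Sxx·Syy) = 603.9/√(407599.71) = 603.9/638.435361 = 0.945906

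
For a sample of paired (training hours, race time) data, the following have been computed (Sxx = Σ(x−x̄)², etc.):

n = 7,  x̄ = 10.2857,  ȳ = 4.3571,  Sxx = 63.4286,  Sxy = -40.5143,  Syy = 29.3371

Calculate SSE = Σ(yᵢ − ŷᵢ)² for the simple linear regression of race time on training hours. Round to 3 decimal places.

3.459

b = Sxy/Sxx = -40.5143/63.4286 = -0.638739
SSE = Syy − b·Sxy = 29.3371 − (-0.638739)·(-40.5143) = 3.459050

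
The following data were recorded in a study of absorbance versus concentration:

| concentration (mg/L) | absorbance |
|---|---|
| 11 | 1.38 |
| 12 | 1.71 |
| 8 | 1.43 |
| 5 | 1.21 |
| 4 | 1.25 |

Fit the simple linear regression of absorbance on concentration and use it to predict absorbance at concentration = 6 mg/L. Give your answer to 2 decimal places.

n = 5, Σx = 40, Σy = 6.98, Σxy = 58.19, Σx² = 370
Sxx = Σx² − (Σx)²/n = 370 − 320 = 50
Sxy = Σxy − (Σx)(Σy)/n = 58.19 − 55.84 = 2.35
b = Sxy/Sxx = 2.35/50 = 0.047
a = ȳ − b·x̄ = 1.396 − 0.047·8 = 1.02
ŷ(6) = a + b·6 = 1.02 + 0.047·6 = 1.302

1.30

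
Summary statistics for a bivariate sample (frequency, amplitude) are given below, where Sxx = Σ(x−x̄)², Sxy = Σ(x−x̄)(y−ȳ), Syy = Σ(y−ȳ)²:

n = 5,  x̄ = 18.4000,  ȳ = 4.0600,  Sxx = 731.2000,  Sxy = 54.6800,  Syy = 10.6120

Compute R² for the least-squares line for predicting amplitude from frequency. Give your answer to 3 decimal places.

0.385

R² = Sxy²/(Sxx·Syy) = (54.68)²/(731.2·10.612) = 0.385322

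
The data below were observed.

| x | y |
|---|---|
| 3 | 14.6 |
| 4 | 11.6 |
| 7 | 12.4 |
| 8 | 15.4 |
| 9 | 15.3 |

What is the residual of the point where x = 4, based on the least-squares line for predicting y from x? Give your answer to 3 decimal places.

-1.584

n = 5, Σx = 31, Σy = 69.3, Σxy = 437.9, Σx² = 219
Sxx = Σx² − (Σx)²/n = 219 − 192.2 = 26.8
Sxy = Σxy − (Σx)(Σy)/n = 437.9 − 429.66 = 8.24
b = Sxy/Sxx = 8.24/26.8 = 0.307463
a = ȳ − b·x̄ = 13.86 − 0.307463·6.2 = 11.953731
ŷ(4) = 11.953731 + 0.307463·4 = 13.183582
residual = y − ŷ = 11.6 − 13.183582 = -1.583582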